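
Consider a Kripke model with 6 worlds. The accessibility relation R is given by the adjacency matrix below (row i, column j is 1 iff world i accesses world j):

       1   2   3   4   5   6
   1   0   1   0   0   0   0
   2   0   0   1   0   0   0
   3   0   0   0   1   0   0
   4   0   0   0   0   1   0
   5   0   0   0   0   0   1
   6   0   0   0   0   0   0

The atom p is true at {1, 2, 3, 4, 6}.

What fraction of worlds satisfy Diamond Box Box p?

2/3

1: successors {2}; Box Box p there: 2:T. ✓
2: successors {3}; Box Box p there: 3:F. ✗
3: successors {4}; Box Box p there: 4:T. ✓
4: successors {5}; Box Box p there: 5:T. ✓
5: successors {6}; Box Box p there: 6:T. ✓
6: no successors, so Diamond Box Box p fails. ✗
That's 4 of 6 worlds, so 4/6 = 2/3.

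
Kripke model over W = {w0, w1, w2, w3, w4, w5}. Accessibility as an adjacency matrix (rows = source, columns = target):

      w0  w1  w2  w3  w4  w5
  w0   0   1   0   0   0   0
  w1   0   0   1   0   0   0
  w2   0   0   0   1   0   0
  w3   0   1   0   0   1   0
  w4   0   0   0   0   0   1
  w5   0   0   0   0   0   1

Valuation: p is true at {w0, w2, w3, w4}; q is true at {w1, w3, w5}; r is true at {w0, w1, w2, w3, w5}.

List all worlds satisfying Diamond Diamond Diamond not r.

w0: successors {w1}; Diamond Diamond not r there: w1:F. ✗
w1: successors {w2}; Diamond Diamond not r there: w2:T. ✓
w2: successors {w3}; Diamond Diamond not r there: w3:F. ✗
w3: successors {w1, w4}; Diamond Diamond not r there: w1:F, w4:F. ✗
w4: successors {w5}; Diamond Diamond not r there: w5:F. ✗
w5: successors {w5}; Diamond Diamond not r there: w5:F. ✗

{w1}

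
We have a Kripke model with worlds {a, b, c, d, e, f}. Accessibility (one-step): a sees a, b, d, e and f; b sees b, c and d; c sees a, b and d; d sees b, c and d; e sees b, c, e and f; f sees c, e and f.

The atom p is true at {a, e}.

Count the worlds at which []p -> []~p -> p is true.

a: []p is F, []~p -> p is T. ✓
b: []p is F, []~p -> p is F. ✓
c: []p is F, []~p -> p is T. ✓
d: []p is F, []~p -> p is F. ✓
e: []p is F, []~p -> p is T. ✓
f: []p is F, []~p -> p is T. ✓
Satisfying worlds: {a, b, c, d, e, f}.

6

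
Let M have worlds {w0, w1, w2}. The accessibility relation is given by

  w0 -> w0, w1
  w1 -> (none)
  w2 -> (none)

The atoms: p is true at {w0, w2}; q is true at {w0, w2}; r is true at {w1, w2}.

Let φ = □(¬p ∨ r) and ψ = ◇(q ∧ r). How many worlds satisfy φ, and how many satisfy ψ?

2 and 0

For □(¬p ∨ r):
w0: successors {w0, w1}; ¬p ∨ r there: w0:F, w1:T. ✗
w1: no successors, so □(¬p ∨ r) holds vacuously. ✓
w2: no successors, so □(¬p ∨ r) holds vacuously. ✓
— 2 worlds.
For ◇(q ∧ r):
w0: successors {w0, w1}; q ∧ r there: w0:F, w1:F. ✗
w1: no successors, so ◇(q ∧ r) fails. ✗
w2: no successors, so ◇(q ∧ r) fails. ✗
— 0 worlds.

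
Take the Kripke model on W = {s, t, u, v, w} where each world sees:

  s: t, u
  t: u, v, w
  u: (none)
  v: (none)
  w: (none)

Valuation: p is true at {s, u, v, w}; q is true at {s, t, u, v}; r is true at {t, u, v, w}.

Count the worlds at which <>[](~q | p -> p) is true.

2

s: successors {t, u}; [](~q | p -> p) there: t:T, u:T. ✓
t: successors {u, v, w}; [](~q | p -> p) there: u:T, v:T, w:T. ✓
u: no successors, so <>[](~q | p -> p) fails. ✗
v: no successors, so <>[](~q | p -> p) fails. ✗
w: no successors, so <>[](~q | p -> p) fails. ✗
Satisfying worlds: {s, t}.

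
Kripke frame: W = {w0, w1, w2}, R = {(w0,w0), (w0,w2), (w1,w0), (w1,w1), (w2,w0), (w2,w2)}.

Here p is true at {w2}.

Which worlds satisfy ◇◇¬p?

w0: successors {w0, w2}; ◇¬p there: w0:T, w2:T. ✓
w1: successors {w0, w1}; ◇¬p there: w0:T, w1:T. ✓
w2: successors {w0, w2}; ◇¬p there: w0:T, w2:T. ✓

{w0, w1, w2}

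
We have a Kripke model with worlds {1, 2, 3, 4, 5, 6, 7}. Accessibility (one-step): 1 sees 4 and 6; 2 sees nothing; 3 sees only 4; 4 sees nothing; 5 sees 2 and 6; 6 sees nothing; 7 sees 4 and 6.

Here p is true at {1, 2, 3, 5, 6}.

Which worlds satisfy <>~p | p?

1: <>~p is T, p is T. ✓
2: <>~p is F, p is T. ✓
3: <>~p is T, p is T. ✓
4: <>~p is F, p is F. ✗
5: <>~p is F, p is T. ✓
6: <>~p is F, p is T. ✓
7: <>~p is T, p is F. ✓

{1, 2, 3, 5, 6, 7}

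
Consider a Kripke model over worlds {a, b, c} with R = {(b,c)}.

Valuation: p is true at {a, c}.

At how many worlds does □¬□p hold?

a: no successors, so □¬□p holds vacuously. ✓
b: successors {c}; ¬□p there: c:F. ✗
c: no successors, so □¬□p holds vacuously. ✓
Satisfying worlds: {a, c}.

2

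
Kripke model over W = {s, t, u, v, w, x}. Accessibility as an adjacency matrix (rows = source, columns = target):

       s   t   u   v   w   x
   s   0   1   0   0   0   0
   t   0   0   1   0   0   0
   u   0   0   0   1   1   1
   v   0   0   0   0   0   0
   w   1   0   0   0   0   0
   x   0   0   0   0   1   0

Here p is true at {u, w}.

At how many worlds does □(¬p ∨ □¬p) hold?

s: successors {t}; ¬p ∨ □¬p there: t:T. ✓
t: successors {u}; ¬p ∨ □¬p there: u:F. ✗
u: successors {v, w, x}; ¬p ∨ □¬p there: v:T, w:T, x:T. ✓
v: no successors, so □(¬p ∨ □¬p) holds vacuously. ✓
w: successors {s}; ¬p ∨ □¬p there: s:T. ✓
x: successors {w}; ¬p ∨ □¬p there: w:T. ✓
Satisfying worlds: {s, u, v, w, x}.

5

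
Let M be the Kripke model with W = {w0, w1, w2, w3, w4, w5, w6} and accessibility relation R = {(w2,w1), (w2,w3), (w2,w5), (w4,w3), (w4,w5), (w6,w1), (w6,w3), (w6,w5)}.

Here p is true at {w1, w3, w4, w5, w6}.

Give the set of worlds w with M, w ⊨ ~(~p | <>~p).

w0: ~p | <>~p is T. ✗
w1: ~p | <>~p is F. ✓
w2: ~p | <>~p is T. ✗
w3: ~p | <>~p is F. ✓
w4: ~p | <>~p is F. ✓
w5: ~p | <>~p is F. ✓
w6: ~p | <>~p is F. ✓

{w1, w3, w4, w5, w6}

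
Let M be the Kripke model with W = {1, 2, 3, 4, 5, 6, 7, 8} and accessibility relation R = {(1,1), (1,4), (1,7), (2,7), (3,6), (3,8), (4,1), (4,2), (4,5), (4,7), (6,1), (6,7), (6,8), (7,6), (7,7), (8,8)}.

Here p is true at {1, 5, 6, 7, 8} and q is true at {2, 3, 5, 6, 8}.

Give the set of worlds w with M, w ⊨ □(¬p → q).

1: successors {1, 4, 7}; ¬p → q there: 1:T, 4:F, 7:T. ✗
2: successors {7}; ¬p → q there: 7:T. ✓
3: successors {6, 8}; ¬p → q there: 6:T, 8:T. ✓
4: successors {1, 2, 5, 7}; ¬p → q there: 1:T, 2:T, 5:T, 7:T. ✓
5: no successors, so □(¬p → q) holds vacuously. ✓
6: successors {1, 7, 8}; ¬p → q there: 1:T, 7:T, 8:T. ✓
7: successors {6, 7}; ¬p → q there: 6:T, 7:T. ✓
8: successors {8}; ¬p → q there: 8:T. ✓

{2, 3, 4, 5, 6, 7, 8}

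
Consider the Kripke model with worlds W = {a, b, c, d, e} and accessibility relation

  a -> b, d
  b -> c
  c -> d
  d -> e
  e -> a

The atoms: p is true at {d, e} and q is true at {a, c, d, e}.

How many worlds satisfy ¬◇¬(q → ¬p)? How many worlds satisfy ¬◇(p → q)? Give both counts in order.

For ¬◇¬(q → ¬p):
a: ◇¬(q → ¬p) is T. ✗
b: ◇¬(q → ¬p) is F. ✓
c: ◇¬(q → ¬p) is T. ✗
d: ◇¬(q → ¬p) is T. ✗
e: ◇¬(q → ¬p) is F. ✓
— 2 worlds.
For ¬◇(p → q):
a: ◇(p → q) is T. ✗
b: ◇(p → q) is T. ✗
c: ◇(p → q) is T. ✗
d: ◇(p → q) is T. ✗
e: ◇(p → q) is T. ✗
— 0 worlds.

2 and 0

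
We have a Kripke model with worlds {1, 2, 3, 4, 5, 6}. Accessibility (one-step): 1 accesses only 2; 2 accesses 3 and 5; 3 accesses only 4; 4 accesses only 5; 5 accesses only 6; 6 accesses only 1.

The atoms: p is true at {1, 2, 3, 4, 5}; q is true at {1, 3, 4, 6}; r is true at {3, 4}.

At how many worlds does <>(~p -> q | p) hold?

1: successors {2}; ~p -> q | p there: 2:T. ✓
2: successors {3, 5}; ~p -> q | p there: 3:T, 5:T. ✓
3: successors {4}; ~p -> q | p there: 4:T. ✓
4: successors {5}; ~p -> q | p there: 5:T. ✓
5: successors {6}; ~p -> q | p there: 6:T. ✓
6: successors {1}; ~p -> q | p there: 1:T. ✓
Satisfying worlds: {1, 2, 3, 4, 5, 6}.

6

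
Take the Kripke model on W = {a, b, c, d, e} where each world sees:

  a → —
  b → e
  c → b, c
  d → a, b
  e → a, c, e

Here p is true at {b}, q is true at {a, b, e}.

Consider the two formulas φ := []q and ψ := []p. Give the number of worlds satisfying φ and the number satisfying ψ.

For []q:
a: no successors, so []q holds vacuously. ✓
b: successors {e}; q there: e:T. ✓
c: successors {b, c}; q there: b:T, c:F. ✗
d: successors {a, b}; q there: a:T, b:T. ✓
e: successors {a, c, e}; q there: a:T, c:F, e:T. ✗
— 3 worlds.
For []p:
a: no successors, so []p holds vacuously. ✓
b: successors {e}; p there: e:F. ✗
c: successors {b, c}; p there: b:T, c:F. ✗
d: successors {a, b}; p there: a:F, b:T. ✗
e: successors {a, c, e}; p there: a:F, c:F, e:F. ✗
— 1 world.

3 and 1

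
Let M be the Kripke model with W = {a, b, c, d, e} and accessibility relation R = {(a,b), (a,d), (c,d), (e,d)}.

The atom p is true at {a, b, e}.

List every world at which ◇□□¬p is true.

{a, c, e}

a: successors {b, d}; □□¬p there: b:T, d:T. ✓
b: no successors, so ◇□□¬p fails. ✗
c: successors {d}; □□¬p there: d:T. ✓
d: no successors, so ◇□□¬p fails. ✗
e: successors {d}; □□¬p there: d:T. ✓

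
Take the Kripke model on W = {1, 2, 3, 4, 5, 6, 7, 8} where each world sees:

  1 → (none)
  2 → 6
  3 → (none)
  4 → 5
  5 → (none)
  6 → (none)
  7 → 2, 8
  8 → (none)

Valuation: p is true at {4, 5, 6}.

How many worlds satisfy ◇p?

2

1: no successors, so ◇p fails. ✗
2: successors {6}; p there: 6:T. ✓
3: no successors, so ◇p fails. ✗
4: successors {5}; p there: 5:T. ✓
5: no successors, so ◇p fails. ✗
6: no successors, so ◇p fails. ✗
7: successors {2, 8}; p there: 2:F, 8:F. ✗
8: no successors, so ◇p fails. ✗
Satisfying worlds: {2, 4}.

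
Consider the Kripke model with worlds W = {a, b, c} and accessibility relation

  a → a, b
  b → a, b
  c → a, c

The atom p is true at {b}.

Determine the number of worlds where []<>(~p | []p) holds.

a: successors {a, b}; <>(~p | []p) there: a:T, b:T. ✓
b: successors {a, b}; <>(~p | []p) there: a:T, b:T. ✓
c: successors {a, c}; <>(~p | []p) there: a:T, c:T. ✓
Satisfying worlds: {a, b, c}.

3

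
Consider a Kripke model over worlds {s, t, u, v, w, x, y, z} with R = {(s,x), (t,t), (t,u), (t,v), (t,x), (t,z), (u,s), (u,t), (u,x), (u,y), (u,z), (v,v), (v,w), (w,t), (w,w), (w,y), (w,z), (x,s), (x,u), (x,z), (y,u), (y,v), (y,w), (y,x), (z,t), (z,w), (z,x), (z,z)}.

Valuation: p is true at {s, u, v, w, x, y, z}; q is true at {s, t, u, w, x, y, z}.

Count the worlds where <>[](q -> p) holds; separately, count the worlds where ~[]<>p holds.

8 and 0

For <>[](q -> p):
s: successors {x}; [](q -> p) there: x:T. ✓
t: successors {t, u, v, x, z}; [](q -> p) there: t:F, u:F, v:T, x:T, z:F. ✓
u: successors {s, t, x, y, z}; [](q -> p) there: s:T, t:F, x:T, y:T, z:F. ✓
v: successors {v, w}; [](q -> p) there: v:T, w:F. ✓
w: successors {t, w, y, z}; [](q -> p) there: t:F, w:F, y:T, z:F. ✓
x: successors {s, u, z}; [](q -> p) there: s:T, u:F, z:F. ✓
y: successors {u, v, w, x}; [](q -> p) there: u:F, v:T, w:F, x:T. ✓
z: successors {t, w, x, z}; [](q -> p) there: t:F, w:F, x:T, z:F. ✓
— 8 worlds.
For ~[]<>p:
s: []<>p is T. ✗
t: []<>p is T. ✗
u: []<>p is T. ✗
v: []<>p is T. ✗
w: []<>p is T. ✗
x: []<>p is T. ✗
y: []<>p is T. ✗
z: []<>p is T. ✗
— 0 worlds.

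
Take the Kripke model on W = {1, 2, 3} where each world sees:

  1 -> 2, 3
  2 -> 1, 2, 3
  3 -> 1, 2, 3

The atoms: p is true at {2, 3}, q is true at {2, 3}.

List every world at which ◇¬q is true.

{2, 3}

1: successors {2, 3}; ¬q there: 2:F, 3:F. ✗
2: successors {1, 2, 3}; ¬q there: 1:T, 2:F, 3:F. ✓
3: successors {1, 2, 3}; ¬q there: 1:T, 2:F, 3:F. ✓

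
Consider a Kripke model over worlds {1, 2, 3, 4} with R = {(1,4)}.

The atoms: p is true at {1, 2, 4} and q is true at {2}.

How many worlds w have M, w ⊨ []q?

1: successors {4}; q there: 4:F. ✗
2: no successors, so []q holds vacuously. ✓
3: no successors, so []q holds vacuously. ✓
4: no successors, so []q holds vacuously. ✓
Satisfying worlds: {2, 3, 4}.

3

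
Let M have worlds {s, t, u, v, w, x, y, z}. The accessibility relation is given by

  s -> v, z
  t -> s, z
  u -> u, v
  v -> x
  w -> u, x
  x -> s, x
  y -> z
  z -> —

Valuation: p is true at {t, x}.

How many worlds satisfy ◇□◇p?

s: successors {v, z}; □◇p there: v:T, z:T. ✓
t: successors {s, z}; □◇p there: s:F, z:T. ✓
u: successors {u, v}; □◇p there: u:F, v:T. ✓
v: successors {x}; □◇p there: x:F. ✗
w: successors {u, x}; □◇p there: u:F, x:F. ✗
x: successors {s, x}; □◇p there: s:F, x:F. ✗
y: successors {z}; □◇p there: z:T. ✓
z: no successors, so ◇□◇p fails. ✗
Satisfying worlds: {s, t, u, y}.

4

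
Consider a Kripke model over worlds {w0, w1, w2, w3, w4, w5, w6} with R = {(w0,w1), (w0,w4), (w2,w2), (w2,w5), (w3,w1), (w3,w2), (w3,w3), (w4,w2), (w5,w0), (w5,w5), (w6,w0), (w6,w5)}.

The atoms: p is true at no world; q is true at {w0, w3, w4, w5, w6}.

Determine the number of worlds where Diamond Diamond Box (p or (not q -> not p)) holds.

6

w0: successors {w1, w4}; Diamond Box (p or (not q -> not p)) there: w1:F, w4:T. ✓
w1: no successors, so Diamond Diamond Box (p or (not q -> not p)) fails. ✗
w2: successors {w2, w5}; Diamond Box (p or (not q -> not p)) there: w2:T, w5:T. ✓
w3: successors {w1, w2, w3}; Diamond Box (p or (not q -> not p)) there: w1:F, w2:T, w3:T. ✓
w4: successors {w2}; Diamond Box (p or (not q -> not p)) there: w2:T. ✓
w5: successors {w0, w5}; Diamond Box (p or (not q -> not p)) there: w0:T, w5:T. ✓
w6: successors {w0, w5}; Diamond Box (p or (not q -> not p)) there: w0:T, w5:T. ✓
Satisfying worlds: {w0, w2, w3, w4, w5, w6}.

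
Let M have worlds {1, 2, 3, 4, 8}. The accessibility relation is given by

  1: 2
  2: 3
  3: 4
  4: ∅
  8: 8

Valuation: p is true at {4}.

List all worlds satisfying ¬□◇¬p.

{2, 3}

1: □◇¬p is T. ✗
2: □◇¬p is F. ✓
3: □◇¬p is F. ✓
4: □◇¬p is T. ✗
8: □◇¬p is T. ✗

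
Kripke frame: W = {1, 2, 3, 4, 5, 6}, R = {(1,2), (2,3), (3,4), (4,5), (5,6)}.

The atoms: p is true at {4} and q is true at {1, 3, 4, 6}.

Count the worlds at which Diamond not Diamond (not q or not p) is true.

2

1: successors {2}; not Diamond (not q or not p) there: 2:F. ✗
2: successors {3}; not Diamond (not q or not p) there: 3:T. ✓
3: successors {4}; not Diamond (not q or not p) there: 4:F. ✗
4: successors {5}; not Diamond (not q or not p) there: 5:F. ✗
5: successors {6}; not Diamond (not q or not p) there: 6:T. ✓
6: no successors, so Diamond not Diamond (not q or not p) fails. ✗
Satisfying worlds: {2, 5}.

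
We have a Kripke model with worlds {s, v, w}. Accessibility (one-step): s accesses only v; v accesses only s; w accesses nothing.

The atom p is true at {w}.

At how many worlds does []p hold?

s: successors {v}; p there: v:F. ✗
v: successors {s}; p there: s:F. ✗
w: no successors, so []p holds vacuously. ✓
Satisfying worlds: {w}.

1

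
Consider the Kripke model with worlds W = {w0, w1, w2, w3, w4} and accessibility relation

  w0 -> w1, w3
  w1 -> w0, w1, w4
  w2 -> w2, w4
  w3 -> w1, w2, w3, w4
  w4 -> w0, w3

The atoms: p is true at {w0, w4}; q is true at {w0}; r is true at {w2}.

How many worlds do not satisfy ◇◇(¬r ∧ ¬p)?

0

w0: successors {w1, w3}; ◇(¬r ∧ ¬p) there: w1:T, w3:T. ✓
w1: successors {w0, w1, w4}; ◇(¬r ∧ ¬p) there: w0:T, w1:T, w4:T. ✓
w2: successors {w2, w4}; ◇(¬r ∧ ¬p) there: w2:F, w4:T. ✓
w3: successors {w1, w2, w3, w4}; ◇(¬r ∧ ¬p) there: w1:T, w2:F, w3:T, w4:T. ✓
w4: successors {w0, w3}; ◇(¬r ∧ ¬p) there: w0:T, w3:T. ✓
Satisfying worlds: {w0, w1, w2, w3, w4}.
So ◇◇(¬r ∧ ¬p) fails at the other 0 worlds.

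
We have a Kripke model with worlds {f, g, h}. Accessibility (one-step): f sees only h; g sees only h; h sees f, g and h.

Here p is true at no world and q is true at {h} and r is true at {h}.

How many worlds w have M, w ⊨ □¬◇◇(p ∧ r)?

f: successors {h}; ¬◇◇(p ∧ r) there: h:T. ✓
g: successors {h}; ¬◇◇(p ∧ r) there: h:T. ✓
h: successors {f, g, h}; ¬◇◇(p ∧ r) there: f:T, g:T, h:T. ✓
Satisfying worlds: {f, g, h}.

3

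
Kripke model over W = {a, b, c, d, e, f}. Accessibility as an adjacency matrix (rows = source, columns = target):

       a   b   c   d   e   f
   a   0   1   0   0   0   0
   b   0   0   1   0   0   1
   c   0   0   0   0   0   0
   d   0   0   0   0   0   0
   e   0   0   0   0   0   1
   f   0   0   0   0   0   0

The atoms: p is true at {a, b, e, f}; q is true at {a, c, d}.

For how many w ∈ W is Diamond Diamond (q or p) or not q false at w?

2

a: Diamond Diamond (q or p) is T, not q is F. ✓
b: Diamond Diamond (q or p) is F, not q is T. ✓
c: Diamond Diamond (q or p) is F, not q is F. ✗
d: Diamond Diamond (q or p) is F, not q is F. ✗
e: Diamond Diamond (q or p) is F, not q is T. ✓
f: Diamond Diamond (q or p) is F, not q is T. ✓
Satisfying worlds: {a, b, e, f}.
So Diamond Diamond (q or p) or not q fails at the other 2 worlds.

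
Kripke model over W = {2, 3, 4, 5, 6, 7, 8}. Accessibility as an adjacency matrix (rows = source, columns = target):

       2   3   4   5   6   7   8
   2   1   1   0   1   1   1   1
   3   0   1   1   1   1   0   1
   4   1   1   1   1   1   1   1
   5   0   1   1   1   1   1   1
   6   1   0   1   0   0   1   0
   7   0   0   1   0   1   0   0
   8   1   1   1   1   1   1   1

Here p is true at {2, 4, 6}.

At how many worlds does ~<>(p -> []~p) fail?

6

2: <>(p -> []~p) is T. ✗
3: <>(p -> []~p) is T. ✗
4: <>(p -> []~p) is T. ✗
5: <>(p -> []~p) is T. ✗
6: <>(p -> []~p) is T. ✗
7: <>(p -> []~p) is F. ✓
8: <>(p -> []~p) is T. ✗
Satisfying worlds: {7}.
So ~<>(p -> []~p) fails at the other 6 worlds.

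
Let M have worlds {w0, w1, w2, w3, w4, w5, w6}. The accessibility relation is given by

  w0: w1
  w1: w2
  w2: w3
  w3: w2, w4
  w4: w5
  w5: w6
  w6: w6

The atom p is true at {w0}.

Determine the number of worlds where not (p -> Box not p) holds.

0

w0: p -> Box not p is T. ✗
w1: p -> Box not p is T. ✗
w2: p -> Box not p is T. ✗
w3: p -> Box not p is T. ✗
w4: p -> Box not p is T. ✗
w5: p -> Box not p is T. ✗
w6: p -> Box not p is T. ✗
Satisfying worlds: ∅.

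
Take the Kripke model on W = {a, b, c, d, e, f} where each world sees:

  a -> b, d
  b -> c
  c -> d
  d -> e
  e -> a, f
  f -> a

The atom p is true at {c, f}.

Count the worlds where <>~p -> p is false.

3

a: <>~p is T, p is F. ✗
b: <>~p is F, p is F. ✓
c: <>~p is T, p is T. ✓
d: <>~p is T, p is F. ✗
e: <>~p is T, p is F. ✗
f: <>~p is T, p is T. ✓
Satisfying worlds: {b, c, f}.
So <>~p -> p fails at the other 3 worlds.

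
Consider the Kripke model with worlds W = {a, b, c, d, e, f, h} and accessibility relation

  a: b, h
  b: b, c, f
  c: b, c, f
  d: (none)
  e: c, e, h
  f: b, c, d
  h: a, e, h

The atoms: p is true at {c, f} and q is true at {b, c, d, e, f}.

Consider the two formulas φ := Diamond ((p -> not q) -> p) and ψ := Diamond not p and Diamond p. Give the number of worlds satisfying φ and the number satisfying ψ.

For Diamond ((p -> not q) -> p):
a: successors {b, h}; (p -> not q) -> p there: b:F, h:F. ✗
b: successors {b, c, f}; (p -> not q) -> p there: b:F, c:T, f:T. ✓
c: successors {b, c, f}; (p -> not q) -> p there: b:F, c:T, f:T. ✓
d: no successors, so Diamond ((p -> not q) -> p) fails. ✗
e: successors {c, e, h}; (p -> not q) -> p there: c:T, e:F, h:F. ✓
f: successors {b, c, d}; (p -> not q) -> p there: b:F, c:T, d:F. ✓
h: successors {a, e, h}; (p -> not q) -> p there: a:F, e:F, h:F. ✗
— 4 worlds.
For Diamond not p and Diamond p:
a: Diamond not p is T, Diamond p is F. ✗
b: Diamond not p is T, Diamond p is T. ✓
c: Diamond not p is T, Diamond p is T. ✓
d: Diamond not p is F, Diamond p is F. ✗
e: Diamond not p is T, Diamond p is T. ✓
f: Diamond not p is T, Diamond p is T. ✓
h: Diamond not p is T, Diamond p is F. ✗
— 4 worlds.

4 and 4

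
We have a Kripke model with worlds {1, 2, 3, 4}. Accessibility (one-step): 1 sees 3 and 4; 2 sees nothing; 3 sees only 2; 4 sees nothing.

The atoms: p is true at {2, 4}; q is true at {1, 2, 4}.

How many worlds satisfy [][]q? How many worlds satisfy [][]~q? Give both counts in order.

4 and 3

For [][]q:
1: successors {3, 4}; []q there: 3:T, 4:T. ✓
2: no successors, so [][]q holds vacuously. ✓
3: successors {2}; []q there: 2:T. ✓
4: no successors, so [][]q holds vacuously. ✓
— 4 worlds.
For [][]~q:
1: successors {3, 4}; []~q there: 3:F, 4:T. ✗
2: no successors, so [][]~q holds vacuously. ✓
3: successors {2}; []~q there: 2:T. ✓
4: no successors, so [][]~q holds vacuously. ✓
— 3 worlds.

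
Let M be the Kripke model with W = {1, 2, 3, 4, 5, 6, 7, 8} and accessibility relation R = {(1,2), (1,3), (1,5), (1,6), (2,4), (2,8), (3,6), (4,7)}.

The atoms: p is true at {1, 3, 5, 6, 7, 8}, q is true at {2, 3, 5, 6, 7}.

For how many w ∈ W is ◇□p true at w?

1: successors {2, 3, 5, 6}; □p there: 2:F, 3:T, 5:T, 6:T. ✓
2: successors {4, 8}; □p there: 4:T, 8:T. ✓
3: successors {6}; □p there: 6:T. ✓
4: successors {7}; □p there: 7:T. ✓
5: no successors, so ◇□p fails. ✗
6: no successors, so ◇□p fails. ✗
7: no successors, so ◇□p fails. ✗
8: no successors, so ◇□p fails. ✗
Satisfying worlds: {1, 2, 3, 4}.

4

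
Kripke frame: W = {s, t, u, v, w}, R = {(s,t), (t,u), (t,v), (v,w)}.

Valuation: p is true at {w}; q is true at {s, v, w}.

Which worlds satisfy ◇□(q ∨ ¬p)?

{s, t, v}

s: successors {t}; □(q ∨ ¬p) there: t:T. ✓
t: successors {u, v}; □(q ∨ ¬p) there: u:T, v:T. ✓
u: no successors, so ◇□(q ∨ ¬p) fails. ✗
v: successors {w}; □(q ∨ ¬p) there: w:T. ✓
w: no successors, so ◇□(q ∨ ¬p) fails. ✗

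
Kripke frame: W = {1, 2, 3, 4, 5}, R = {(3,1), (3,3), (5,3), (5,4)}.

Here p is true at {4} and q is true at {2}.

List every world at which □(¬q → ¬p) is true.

1: no successors, so □(¬q → ¬p) holds vacuously. ✓
2: no successors, so □(¬q → ¬p) holds vacuously. ✓
3: successors {1, 3}; ¬q → ¬p there: 1:T, 3:T. ✓
4: no successors, so □(¬q → ¬p) holds vacuously. ✓
5: successors {3, 4}; ¬q → ¬p there: 3:T, 4:F. ✗

{1, 2, 3, 4}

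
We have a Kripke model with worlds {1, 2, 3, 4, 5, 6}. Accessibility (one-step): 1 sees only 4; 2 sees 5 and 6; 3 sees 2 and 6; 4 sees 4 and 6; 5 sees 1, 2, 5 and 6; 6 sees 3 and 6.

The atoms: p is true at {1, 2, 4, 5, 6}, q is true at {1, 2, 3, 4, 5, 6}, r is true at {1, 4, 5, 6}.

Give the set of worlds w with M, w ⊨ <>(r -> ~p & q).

{3, 5, 6}

1: successors {4}; r -> ~p & q there: 4:F. ✗
2: successors {5, 6}; r -> ~p & q there: 5:F, 6:F. ✗
3: successors {2, 6}; r -> ~p & q there: 2:T, 6:F. ✓
4: successors {4, 6}; r -> ~p & q there: 4:F, 6:F. ✗
5: successors {1, 2, 5, 6}; r -> ~p & q there: 1:F, 2:T, 5:F, 6:F. ✓
6: successors {3, 6}; r -> ~p & q there: 3:T, 6:F. ✓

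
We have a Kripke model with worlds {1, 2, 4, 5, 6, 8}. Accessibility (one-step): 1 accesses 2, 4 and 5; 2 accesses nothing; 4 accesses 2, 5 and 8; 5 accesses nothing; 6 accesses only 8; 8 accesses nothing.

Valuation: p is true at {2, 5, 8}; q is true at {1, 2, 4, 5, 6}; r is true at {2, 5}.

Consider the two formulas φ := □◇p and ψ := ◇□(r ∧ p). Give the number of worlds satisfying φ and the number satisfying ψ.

3 and 3

For □◇p:
1: successors {2, 4, 5}; ◇p there: 2:F, 4:T, 5:F. ✗
2: no successors, so □◇p holds vacuously. ✓
4: successors {2, 5, 8}; ◇p there: 2:F, 5:F, 8:F. ✗
5: no successors, so □◇p holds vacuously. ✓
6: successors {8}; ◇p there: 8:F. ✗
8: no successors, so □◇p holds vacuously. ✓
— 3 worlds.
For ◇□(r ∧ p):
1: successors {2, 4, 5}; □(r ∧ p) there: 2:T, 4:F, 5:T. ✓
2: no successors, so ◇□(r ∧ p) fails. ✗
4: successors {2, 5, 8}; □(r ∧ p) there: 2:T, 5:T, 8:T. ✓
5: no successors, so ◇□(r ∧ p) fails. ✗
6: successors {8}; □(r ∧ p) there: 8:T. ✓
8: no successors, so ◇□(r ∧ p) fails. ✗
— 3 worlds.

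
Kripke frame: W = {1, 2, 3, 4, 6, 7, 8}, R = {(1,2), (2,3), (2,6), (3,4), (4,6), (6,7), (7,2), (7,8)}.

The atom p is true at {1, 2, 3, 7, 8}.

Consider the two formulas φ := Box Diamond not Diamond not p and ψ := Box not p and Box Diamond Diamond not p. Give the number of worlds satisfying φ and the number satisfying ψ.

For Box Diamond not Diamond not p:
1: successors {2}; Diamond not Diamond not p there: 2:T. ✓
2: successors {3, 6}; Diamond not Diamond not p there: 3:F, 6:T. ✗
3: successors {4}; Diamond not Diamond not p there: 4:T. ✓
4: successors {6}; Diamond not Diamond not p there: 6:T. ✓
6: successors {7}; Diamond not Diamond not p there: 7:T. ✓
7: successors {2, 8}; Diamond not Diamond not p there: 2:T, 8:F. ✗
8: no successors, so Box Diamond not Diamond not p holds vacuously. ✓
— 5 worlds.
For Box not p and Box Diamond Diamond not p:
1: Box not p is F, Box Diamond Diamond not p is T. ✗
2: Box not p is F, Box Diamond Diamond not p is F. ✗
3: Box not p is T, Box Diamond Diamond not p is F. ✗
4: Box not p is T, Box Diamond Diamond not p is F. ✗
6: Box not p is F, Box Diamond Diamond not p is T. ✗
7: Box not p is F, Box Diamond Diamond not p is F. ✗
8: Box not p is T, Box Diamond Diamond not p is T. ✓
— 1 world.

5 and 1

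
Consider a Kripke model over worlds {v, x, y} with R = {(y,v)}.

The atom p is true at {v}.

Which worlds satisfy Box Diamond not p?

v: no successors, so Box Diamond not p holds vacuously. ✓
x: no successors, so Box Diamond not p holds vacuously. ✓
y: successors {v}; Diamond not p there: v:F. ✗

{v, x}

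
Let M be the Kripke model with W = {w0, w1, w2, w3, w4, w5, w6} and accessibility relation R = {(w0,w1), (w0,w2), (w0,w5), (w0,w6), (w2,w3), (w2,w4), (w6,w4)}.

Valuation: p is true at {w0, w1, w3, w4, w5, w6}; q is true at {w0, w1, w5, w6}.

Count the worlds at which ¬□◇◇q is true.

3

w0: □◇◇q is F. ✓
w1: □◇◇q is T. ✗
w2: □◇◇q is F. ✓
w3: □◇◇q is T. ✗
w4: □◇◇q is T. ✗
w5: □◇◇q is T. ✗
w6: □◇◇q is F. ✓
Satisfying worlds: {w0, w2, w6}.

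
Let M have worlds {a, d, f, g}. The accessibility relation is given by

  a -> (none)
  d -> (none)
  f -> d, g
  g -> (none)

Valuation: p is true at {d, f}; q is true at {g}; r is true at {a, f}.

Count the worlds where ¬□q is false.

a: □q is T. ✗
d: □q is T. ✗
f: □q is F. ✓
g: □q is T. ✗
Satisfying worlds: {f}.
So ¬□q fails at the other 3 worlds.

3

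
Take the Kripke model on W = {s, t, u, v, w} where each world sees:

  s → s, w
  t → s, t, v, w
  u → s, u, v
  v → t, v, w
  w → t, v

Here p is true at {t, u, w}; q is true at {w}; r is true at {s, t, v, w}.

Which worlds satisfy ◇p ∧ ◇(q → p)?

{s, t, u, v, w}

s: ◇p is T, ◇(q → p) is T. ✓
t: ◇p is T, ◇(q → p) is T. ✓
u: ◇p is T, ◇(q → p) is T. ✓
v: ◇p is T, ◇(q → p) is T. ✓
w: ◇p is T, ◇(q → p) is T. ✓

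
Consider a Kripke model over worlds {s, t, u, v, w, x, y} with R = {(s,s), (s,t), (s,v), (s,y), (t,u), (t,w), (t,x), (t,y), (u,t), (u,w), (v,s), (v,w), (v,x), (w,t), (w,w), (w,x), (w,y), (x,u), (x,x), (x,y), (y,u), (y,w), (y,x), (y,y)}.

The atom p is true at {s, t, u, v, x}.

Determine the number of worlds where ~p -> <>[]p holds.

5

s: ~p is F, <>[]p is F. ✓
t: ~p is F, <>[]p is F. ✓
u: ~p is F, <>[]p is F. ✓
v: ~p is F, <>[]p is F. ✓
w: ~p is T, <>[]p is F. ✗
x: ~p is F, <>[]p is F. ✓
y: ~p is T, <>[]p is F. ✗
Satisfying worlds: {s, t, u, v, x}.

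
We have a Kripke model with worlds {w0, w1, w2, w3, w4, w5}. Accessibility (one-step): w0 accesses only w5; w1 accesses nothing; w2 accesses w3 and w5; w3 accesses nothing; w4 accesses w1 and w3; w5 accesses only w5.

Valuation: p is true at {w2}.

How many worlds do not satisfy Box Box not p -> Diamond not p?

w0: Box Box not p is T, Diamond not p is T. ✓
w1: Box Box not p is T, Diamond not p is F. ✗
w2: Box Box not p is T, Diamond not p is T. ✓
w3: Box Box not p is T, Diamond not p is F. ✗
w4: Box Box not p is T, Diamond not p is T. ✓
w5: Box Box not p is T, Diamond not p is T. ✓
Satisfying worlds: {w0, w2, w4, w5}.
So Box Box not p -> Diamond not p fails at the other 2 worlds.

2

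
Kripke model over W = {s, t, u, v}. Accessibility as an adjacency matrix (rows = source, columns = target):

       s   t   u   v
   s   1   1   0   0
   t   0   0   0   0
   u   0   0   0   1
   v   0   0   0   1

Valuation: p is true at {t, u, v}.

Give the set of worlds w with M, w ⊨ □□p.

{t, u, v}

s: successors {s, t}; □p there: s:F, t:T. ✗
t: no successors, so □□p holds vacuously. ✓
u: successors {v}; □p there: v:T. ✓
v: successors {v}; □p there: v:T. ✓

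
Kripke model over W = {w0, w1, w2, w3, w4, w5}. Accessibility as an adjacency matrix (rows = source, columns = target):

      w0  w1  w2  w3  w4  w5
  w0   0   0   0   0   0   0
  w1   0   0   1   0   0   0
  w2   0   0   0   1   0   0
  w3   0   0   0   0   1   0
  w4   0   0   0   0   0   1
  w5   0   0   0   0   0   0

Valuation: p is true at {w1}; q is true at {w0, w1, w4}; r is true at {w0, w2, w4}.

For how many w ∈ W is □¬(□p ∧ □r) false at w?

w0: no successors, so □¬(□p ∧ □r) holds vacuously. ✓
w1: successors {w2}; ¬(□p ∧ □r) there: w2:T. ✓
w2: successors {w3}; ¬(□p ∧ □r) there: w3:T. ✓
w3: successors {w4}; ¬(□p ∧ □r) there: w4:T. ✓
w4: successors {w5}; ¬(□p ∧ □r) there: w5:F. ✗
w5: no successors, so □¬(□p ∧ □r) holds vacuously. ✓
Satisfying worlds: {w0, w1, w2, w3, w5}.
So □¬(□p ∧ □r) fails at the other 1 world.

1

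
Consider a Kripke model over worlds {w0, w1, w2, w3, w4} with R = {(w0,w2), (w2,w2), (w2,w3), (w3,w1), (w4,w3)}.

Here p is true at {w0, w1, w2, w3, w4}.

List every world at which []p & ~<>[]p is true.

{w1}

w0: []p is T, ~<>[]p is F. ✗
w1: []p is T, ~<>[]p is T. ✓
w2: []p is T, ~<>[]p is F. ✗
w3: []p is T, ~<>[]p is F. ✗
w4: []p is T, ~<>[]p is F. ✗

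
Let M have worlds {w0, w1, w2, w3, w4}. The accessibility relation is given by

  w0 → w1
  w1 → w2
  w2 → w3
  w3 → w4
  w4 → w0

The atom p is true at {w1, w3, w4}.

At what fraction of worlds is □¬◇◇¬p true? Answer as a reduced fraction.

3/5

w0: successors {w1}; ¬◇◇¬p there: w1:T. ✓
w1: successors {w2}; ¬◇◇¬p there: w2:T. ✓
w2: successors {w3}; ¬◇◇¬p there: w3:F. ✗
w3: successors {w4}; ¬◇◇¬p there: w4:T. ✓
w4: successors {w0}; ¬◇◇¬p there: w0:F. ✗
That's 3 of 5 worlds, so 3/5.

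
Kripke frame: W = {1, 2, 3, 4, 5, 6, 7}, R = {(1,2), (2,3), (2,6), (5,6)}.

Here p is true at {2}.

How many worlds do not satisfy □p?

1: successors {2}; p there: 2:T. ✓
2: successors {3, 6}; p there: 3:F, 6:F. ✗
3: no successors, so □p holds vacuously. ✓
4: no successors, so □p holds vacuously. ✓
5: successors {6}; p there: 6:F. ✗
6: no successors, so □p holds vacuously. ✓
7: no successors, so □p holds vacuously. ✓
Satisfying worlds: {1, 3, 4, 6, 7}.
So □p fails at the other 2 worlds.

2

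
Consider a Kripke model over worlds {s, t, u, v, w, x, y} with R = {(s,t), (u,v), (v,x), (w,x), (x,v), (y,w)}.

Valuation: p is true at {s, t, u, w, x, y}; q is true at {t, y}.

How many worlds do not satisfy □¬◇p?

3

s: successors {t}; ¬◇p there: t:T. ✓
t: no successors, so □¬◇p holds vacuously. ✓
u: successors {v}; ¬◇p there: v:F. ✗
v: successors {x}; ¬◇p there: x:T. ✓
w: successors {x}; ¬◇p there: x:T. ✓
x: successors {v}; ¬◇p there: v:F. ✗
y: successors {w}; ¬◇p there: w:F. ✗
Satisfying worlds: {s, t, v, w}.
So □¬◇p fails at the other 3 worlds.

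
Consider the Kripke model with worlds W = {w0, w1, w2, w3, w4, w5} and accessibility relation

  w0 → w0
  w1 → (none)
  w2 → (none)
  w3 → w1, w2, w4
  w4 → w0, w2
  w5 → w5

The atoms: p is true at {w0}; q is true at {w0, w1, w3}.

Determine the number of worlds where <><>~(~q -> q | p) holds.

2

w0: successors {w0}; <>~(~q -> q | p) there: w0:F. ✗
w1: no successors, so <><>~(~q -> q | p) fails. ✗
w2: no successors, so <><>~(~q -> q | p) fails. ✗
w3: successors {w1, w2, w4}; <>~(~q -> q | p) there: w1:F, w2:F, w4:T. ✓
w4: successors {w0, w2}; <>~(~q -> q | p) there: w0:F, w2:F. ✗
w5: successors {w5}; <>~(~q -> q | p) there: w5:T. ✓
Satisfying worlds: {w3, w5}.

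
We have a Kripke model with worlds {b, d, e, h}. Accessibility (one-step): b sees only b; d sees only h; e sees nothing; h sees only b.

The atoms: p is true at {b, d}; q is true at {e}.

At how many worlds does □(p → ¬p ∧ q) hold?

2

b: successors {b}; p → ¬p ∧ q there: b:F. ✗
d: successors {h}; p → ¬p ∧ q there: h:T. ✓
e: no successors, so □(p → ¬p ∧ q) holds vacuously. ✓
h: successors {b}; p → ¬p ∧ q there: b:F. ✗
Satisfying worlds: {d, e}.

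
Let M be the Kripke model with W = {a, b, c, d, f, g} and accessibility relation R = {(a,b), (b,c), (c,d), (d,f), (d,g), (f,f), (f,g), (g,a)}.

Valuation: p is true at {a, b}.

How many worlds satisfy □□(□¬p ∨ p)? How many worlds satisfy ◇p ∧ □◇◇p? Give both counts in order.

For □□(□¬p ∨ p):
a: successors {b}; □(□¬p ∨ p) there: b:T. ✓
b: successors {c}; □(□¬p ∨ p) there: c:T. ✓
c: successors {d}; □(□¬p ∨ p) there: d:F. ✗
d: successors {f, g}; □(□¬p ∨ p) there: f:F, g:T. ✗
f: successors {f, g}; □(□¬p ∨ p) there: f:F, g:T. ✗
g: successors {a}; □(□¬p ∨ p) there: a:T. ✓
— 3 worlds.
For ◇p ∧ □◇◇p:
a: ◇p is T, □◇◇p is F. ✗
b: ◇p is F, □◇◇p is F. ✗
c: ◇p is F, □◇◇p is T. ✗
d: ◇p is F, □◇◇p is T. ✗
f: ◇p is F, □◇◇p is T. ✗
g: ◇p is T, □◇◇p is F. ✗
— 0 worlds.

3 and 0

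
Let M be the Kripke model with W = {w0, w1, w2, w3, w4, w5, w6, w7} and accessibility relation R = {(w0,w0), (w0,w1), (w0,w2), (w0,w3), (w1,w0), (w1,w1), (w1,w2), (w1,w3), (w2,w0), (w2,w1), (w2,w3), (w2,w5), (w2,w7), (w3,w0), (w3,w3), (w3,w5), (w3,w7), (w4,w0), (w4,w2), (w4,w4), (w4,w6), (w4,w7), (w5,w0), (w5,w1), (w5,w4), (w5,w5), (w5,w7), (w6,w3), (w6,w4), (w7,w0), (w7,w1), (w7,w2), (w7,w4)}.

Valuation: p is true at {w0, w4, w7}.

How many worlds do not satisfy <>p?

0

w0: successors {w0, w1, w2, w3}; p there: w0:T, w1:F, w2:F, w3:F. ✓
w1: successors {w0, w1, w2, w3}; p there: w0:T, w1:F, w2:F, w3:F. ✓
w2: successors {w0, w1, w3, w5, w7}; p there: w0:T, w1:F, w3:F, w5:F, w7:T. ✓
w3: successors {w0, w3, w5, w7}; p there: w0:T, w3:F, w5:F, w7:T. ✓
w4: successors {w0, w2, w4, w6, w7}; p there: w0:T, w2:F, w4:T, w6:F, w7:T. ✓
w5: successors {w0, w1, w4, w5, w7}; p there: w0:T, w1:F, w4:T, w5:F, w7:T. ✓
w6: successors {w3, w4}; p there: w3:F, w4:T. ✓
w7: successors {w0, w1, w2, w4}; p there: w0:T, w1:F, w2:F, w4:T. ✓
Satisfying worlds: {w0, w1, w2, w3, w4, w5, w6, w7}.
So <>p fails at the other 0 worlds.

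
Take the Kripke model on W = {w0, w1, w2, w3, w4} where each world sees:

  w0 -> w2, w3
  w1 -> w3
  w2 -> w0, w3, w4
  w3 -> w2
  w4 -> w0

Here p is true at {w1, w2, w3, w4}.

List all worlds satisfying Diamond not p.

{w2, w4}

w0: successors {w2, w3}; not p there: w2:F, w3:F. ✗
w1: successors {w3}; not p there: w3:F. ✗
w2: successors {w0, w3, w4}; not p there: w0:T, w3:F, w4:F. ✓
w3: successors {w2}; not p there: w2:F. ✗
w4: successors {w0}; not p there: w0:T. ✓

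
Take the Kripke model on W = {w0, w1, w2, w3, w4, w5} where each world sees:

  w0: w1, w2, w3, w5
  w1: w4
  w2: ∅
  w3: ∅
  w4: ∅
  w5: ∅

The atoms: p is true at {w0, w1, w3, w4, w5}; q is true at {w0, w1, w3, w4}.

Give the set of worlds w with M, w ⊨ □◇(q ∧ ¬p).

{w2, w3, w4, w5}

w0: successors {w1, w2, w3, w5}; ◇(q ∧ ¬p) there: w1:F, w2:F, w3:F, w5:F. ✗
w1: successors {w4}; ◇(q ∧ ¬p) there: w4:F. ✗
w2: no successors, so □◇(q ∧ ¬p) holds vacuously. ✓
w3: no successors, so □◇(q ∧ ¬p) holds vacuously. ✓
w4: no successors, so □◇(q ∧ ¬p) holds vacuously. ✓
w5: no successors, so □◇(q ∧ ¬p) holds vacuously. ✓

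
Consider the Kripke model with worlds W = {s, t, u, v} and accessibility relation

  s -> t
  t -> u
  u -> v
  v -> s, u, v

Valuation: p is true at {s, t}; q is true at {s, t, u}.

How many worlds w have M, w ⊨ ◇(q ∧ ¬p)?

s: successors {t}; q ∧ ¬p there: t:F. ✗
t: successors {u}; q ∧ ¬p there: u:T. ✓
u: successors {v}; q ∧ ¬p there: v:F. ✗
v: successors {s, u, v}; q ∧ ¬p there: s:F, u:T, v:F. ✓
Satisfying worlds: {t, v}.

2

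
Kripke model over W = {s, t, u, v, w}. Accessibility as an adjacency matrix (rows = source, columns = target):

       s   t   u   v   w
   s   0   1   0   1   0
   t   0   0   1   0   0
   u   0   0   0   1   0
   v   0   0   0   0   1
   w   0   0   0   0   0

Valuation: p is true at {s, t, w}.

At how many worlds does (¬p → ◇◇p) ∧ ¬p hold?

s: ¬p → ◇◇p is T, ¬p is F. ✗
t: ¬p → ◇◇p is T, ¬p is F. ✗
u: ¬p → ◇◇p is T, ¬p is T. ✓
v: ¬p → ◇◇p is F, ¬p is T. ✗
w: ¬p → ◇◇p is T, ¬p is F. ✗
Satisfying worlds: {u}.

1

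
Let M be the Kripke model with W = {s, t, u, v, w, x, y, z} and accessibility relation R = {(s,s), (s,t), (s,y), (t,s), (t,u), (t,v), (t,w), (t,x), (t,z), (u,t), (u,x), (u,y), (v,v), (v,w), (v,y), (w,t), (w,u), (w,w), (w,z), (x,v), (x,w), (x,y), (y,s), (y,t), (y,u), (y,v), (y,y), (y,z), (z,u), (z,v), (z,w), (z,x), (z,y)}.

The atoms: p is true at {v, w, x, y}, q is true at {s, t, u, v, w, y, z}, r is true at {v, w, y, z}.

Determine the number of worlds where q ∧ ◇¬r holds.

s: q is T, ◇¬r is T. ✓
t: q is T, ◇¬r is T. ✓
u: q is T, ◇¬r is T. ✓
v: q is T, ◇¬r is F. ✗
w: q is T, ◇¬r is T. ✓
x: q is F, ◇¬r is F. ✗
y: q is T, ◇¬r is T. ✓
z: q is T, ◇¬r is T. ✓
Satisfying worlds: {s, t, u, w, y, z}.

6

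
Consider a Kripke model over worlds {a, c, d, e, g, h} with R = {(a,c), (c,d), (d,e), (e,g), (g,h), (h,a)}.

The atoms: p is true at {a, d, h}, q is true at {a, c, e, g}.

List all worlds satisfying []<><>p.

a: successors {c}; <><>p there: c:F. ✗
c: successors {d}; <><>p there: d:F. ✗
d: successors {e}; <><>p there: e:T. ✓
e: successors {g}; <><>p there: g:T. ✓
g: successors {h}; <><>p there: h:F. ✗
h: successors {a}; <><>p there: a:T. ✓

{d, e, h}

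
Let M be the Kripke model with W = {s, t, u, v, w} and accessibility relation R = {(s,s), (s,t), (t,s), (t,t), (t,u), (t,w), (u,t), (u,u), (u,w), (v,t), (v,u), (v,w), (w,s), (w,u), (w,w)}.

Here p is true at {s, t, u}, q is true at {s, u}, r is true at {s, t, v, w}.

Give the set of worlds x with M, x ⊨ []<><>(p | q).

{s, t, u, v, w}

s: successors {s, t}; <><>(p | q) there: s:T, t:T. ✓
t: successors {s, t, u, w}; <><>(p | q) there: s:T, t:T, u:T, w:T. ✓
u: successors {t, u, w}; <><>(p | q) there: t:T, u:T, w:T. ✓
v: successors {t, u, w}; <><>(p | q) there: t:T, u:T, w:T. ✓
w: successors {s, u, w}; <><>(p | q) there: s:T, u:T, w:T. ✓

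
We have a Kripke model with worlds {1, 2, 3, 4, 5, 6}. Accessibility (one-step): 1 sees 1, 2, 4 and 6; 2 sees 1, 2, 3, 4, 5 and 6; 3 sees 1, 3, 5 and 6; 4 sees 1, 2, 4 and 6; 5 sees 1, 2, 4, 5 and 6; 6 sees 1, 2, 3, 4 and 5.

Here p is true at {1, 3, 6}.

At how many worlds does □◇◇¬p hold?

6

1: successors {1, 2, 4, 6}; ◇◇¬p there: 1:T, 2:T, 4:T, 6:T. ✓
2: successors {1, 2, 3, 4, 5, 6}; ◇◇¬p there: 1:T, 2:T, 3:T, 4:T, 5:T, 6:T. ✓
3: successors {1, 3, 5, 6}; ◇◇¬p there: 1:T, 3:T, 5:T, 6:T. ✓
4: successors {1, 2, 4, 6}; ◇◇¬p there: 1:T, 2:T, 4:T, 6:T. ✓
5: successors {1, 2, 4, 5, 6}; ◇◇¬p there: 1:T, 2:T, 4:T, 5:T, 6:T. ✓
6: successors {1, 2, 3, 4, 5}; ◇◇¬p there: 1:T, 2:T, 3:T, 4:T, 5:T. ✓
Satisfying worlds: {1, 2, 3, 4, 5, 6}.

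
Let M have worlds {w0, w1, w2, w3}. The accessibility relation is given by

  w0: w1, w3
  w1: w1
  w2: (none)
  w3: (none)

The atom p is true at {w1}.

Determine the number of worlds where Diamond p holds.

2

w0: successors {w1, w3}; p there: w1:T, w3:F. ✓
w1: successors {w1}; p there: w1:T. ✓
w2: no successors, so Diamond p fails. ✗
w3: no successors, so Diamond p fails. ✗
Satisfying worlds: {w0, w1}.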